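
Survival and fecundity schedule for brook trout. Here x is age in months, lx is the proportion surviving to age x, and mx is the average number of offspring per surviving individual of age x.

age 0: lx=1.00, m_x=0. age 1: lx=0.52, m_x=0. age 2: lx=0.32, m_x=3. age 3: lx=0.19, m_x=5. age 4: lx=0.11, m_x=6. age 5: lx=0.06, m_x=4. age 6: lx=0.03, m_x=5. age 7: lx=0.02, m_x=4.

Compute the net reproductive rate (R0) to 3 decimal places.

3.040

lx·mx by age: 0, 0, 0.96, 0.95, 0.66, 0.24, 0.15, 0.08
R0 = Σ lx·mx = 3.04 → 3.040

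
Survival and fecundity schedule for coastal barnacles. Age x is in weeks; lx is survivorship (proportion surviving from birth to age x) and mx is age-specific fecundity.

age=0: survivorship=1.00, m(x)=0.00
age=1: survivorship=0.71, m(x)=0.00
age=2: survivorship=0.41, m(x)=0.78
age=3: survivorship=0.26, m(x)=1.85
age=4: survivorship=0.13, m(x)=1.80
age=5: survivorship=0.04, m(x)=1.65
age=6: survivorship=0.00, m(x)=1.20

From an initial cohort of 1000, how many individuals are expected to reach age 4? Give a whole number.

Expected survivors = N0 · l_4 = 1000 × 0.13 = 130 → 130

130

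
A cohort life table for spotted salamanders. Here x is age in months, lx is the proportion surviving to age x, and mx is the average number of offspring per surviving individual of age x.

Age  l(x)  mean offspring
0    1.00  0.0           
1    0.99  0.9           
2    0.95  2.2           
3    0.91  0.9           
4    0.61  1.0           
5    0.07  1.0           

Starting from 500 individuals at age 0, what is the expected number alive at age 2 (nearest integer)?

475

Expected survivors = N0 · l_2 = 500 × 0.95 = 475 → 475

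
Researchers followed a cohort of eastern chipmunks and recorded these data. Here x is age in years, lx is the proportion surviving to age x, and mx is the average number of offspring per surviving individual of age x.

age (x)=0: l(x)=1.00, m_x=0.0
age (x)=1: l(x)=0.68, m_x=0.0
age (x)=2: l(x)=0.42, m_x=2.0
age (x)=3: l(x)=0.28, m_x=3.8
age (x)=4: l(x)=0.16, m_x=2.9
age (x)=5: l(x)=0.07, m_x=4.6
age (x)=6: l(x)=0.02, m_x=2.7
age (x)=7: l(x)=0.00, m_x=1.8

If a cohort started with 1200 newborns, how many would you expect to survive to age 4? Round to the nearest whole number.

192

Expected survivors = N0 · l_4 = 1200 × 0.16 = 192 → 192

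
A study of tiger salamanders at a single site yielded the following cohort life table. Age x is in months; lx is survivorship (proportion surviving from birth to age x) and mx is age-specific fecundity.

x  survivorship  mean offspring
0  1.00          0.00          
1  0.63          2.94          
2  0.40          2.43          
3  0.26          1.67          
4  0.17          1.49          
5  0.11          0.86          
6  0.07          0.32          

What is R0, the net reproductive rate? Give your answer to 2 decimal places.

lx·mx by age: 0, 1.8522, 0.972, 0.4342, 0.2533, 0.0946, 0.0224
R0 = Σ lx·mx = 3.6287 → 3.63

3.63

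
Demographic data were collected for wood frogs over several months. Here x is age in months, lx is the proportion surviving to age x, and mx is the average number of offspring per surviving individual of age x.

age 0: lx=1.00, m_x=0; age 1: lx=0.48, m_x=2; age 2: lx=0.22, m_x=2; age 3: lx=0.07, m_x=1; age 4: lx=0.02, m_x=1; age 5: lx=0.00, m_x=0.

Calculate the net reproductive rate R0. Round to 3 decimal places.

lx·mx by age: 0, 0.96, 0.44, 0.07, 0.02, 0
R0 = Σ lx·mx = 1.49 → 1.490

1.490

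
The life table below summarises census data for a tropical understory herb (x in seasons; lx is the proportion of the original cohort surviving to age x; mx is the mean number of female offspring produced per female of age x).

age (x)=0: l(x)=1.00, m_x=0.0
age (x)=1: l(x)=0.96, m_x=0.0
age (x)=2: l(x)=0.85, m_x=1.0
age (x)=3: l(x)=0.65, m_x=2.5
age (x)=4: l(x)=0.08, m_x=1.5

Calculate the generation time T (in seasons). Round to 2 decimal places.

2.72

lx·mx: 0, 0, 0.85, 1.625, 0.12 → R0 = 2.595
x·lx·mx: 0, 0, 1.7, 4.875, 0.48 → Σ = 7.055
T = 7.055 / 2.595 = 2.71869… → 2.72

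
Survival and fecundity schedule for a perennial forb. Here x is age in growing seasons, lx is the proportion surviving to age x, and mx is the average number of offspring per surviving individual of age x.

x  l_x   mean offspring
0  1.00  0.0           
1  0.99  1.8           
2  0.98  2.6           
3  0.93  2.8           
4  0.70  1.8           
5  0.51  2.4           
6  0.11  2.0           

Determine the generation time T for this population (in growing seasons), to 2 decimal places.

lx·mx: 0, 1.782, 2.548, 2.604, 1.26, 1.224, 0.22 → R0 = 9.638
x·lx·mx: 0, 1.782, 5.096, 7.812, 5.04, 6.12, 1.32 → Σ = 27.17
T = 27.17 / 9.638 = 2.81905… → 2.82

2.82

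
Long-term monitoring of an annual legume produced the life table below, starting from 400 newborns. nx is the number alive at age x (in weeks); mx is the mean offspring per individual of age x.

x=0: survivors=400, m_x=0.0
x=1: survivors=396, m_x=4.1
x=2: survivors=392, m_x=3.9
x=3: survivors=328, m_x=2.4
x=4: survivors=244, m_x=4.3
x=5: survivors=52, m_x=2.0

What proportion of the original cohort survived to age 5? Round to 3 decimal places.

0.130

l_5 = n_5/n_0 = 52/400 = 0.13 → 0.130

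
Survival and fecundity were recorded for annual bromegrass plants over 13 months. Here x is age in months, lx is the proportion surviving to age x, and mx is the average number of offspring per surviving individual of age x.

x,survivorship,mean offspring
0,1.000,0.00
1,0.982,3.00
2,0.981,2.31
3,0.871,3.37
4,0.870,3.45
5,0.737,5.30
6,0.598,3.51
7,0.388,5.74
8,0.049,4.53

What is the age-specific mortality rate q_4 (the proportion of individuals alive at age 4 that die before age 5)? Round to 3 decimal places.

0.153

q_4 = (l_4 − l_5) / l_4 = (0.87 − 0.737) / 0.87
     = 0.133 / 0.87 = 0.152874… → 0.153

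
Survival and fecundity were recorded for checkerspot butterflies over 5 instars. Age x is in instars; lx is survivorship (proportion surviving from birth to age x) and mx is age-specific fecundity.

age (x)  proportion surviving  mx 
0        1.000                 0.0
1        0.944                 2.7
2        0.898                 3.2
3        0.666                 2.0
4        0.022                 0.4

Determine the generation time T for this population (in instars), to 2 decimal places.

lx·mx: 0, 2.5488, 2.8736, 1.332, 0.0088 → R0 = 6.7632
x·lx·mx: 0, 2.5488, 5.7472, 3.996, 0.0352 → Σ = 12.3272
T = 12.3272 / 6.7632 = 1.822687… → 1.82

1.82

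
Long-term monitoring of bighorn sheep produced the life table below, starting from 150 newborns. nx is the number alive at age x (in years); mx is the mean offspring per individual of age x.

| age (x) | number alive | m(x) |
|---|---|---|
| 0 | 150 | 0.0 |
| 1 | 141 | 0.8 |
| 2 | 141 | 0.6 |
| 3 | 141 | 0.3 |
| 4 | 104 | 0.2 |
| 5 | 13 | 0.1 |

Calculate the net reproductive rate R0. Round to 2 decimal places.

1.75

lx = nx/n0 = nx/150: 1, 0.94, 0.94, 0.94, 0.69333…, 0.08667…
lx·mx by age: 0, 0.752, 0.564, 0.282, 0.138667…, 0.008667…
R0 = Σ lx·mx = 1.745333… → 1.75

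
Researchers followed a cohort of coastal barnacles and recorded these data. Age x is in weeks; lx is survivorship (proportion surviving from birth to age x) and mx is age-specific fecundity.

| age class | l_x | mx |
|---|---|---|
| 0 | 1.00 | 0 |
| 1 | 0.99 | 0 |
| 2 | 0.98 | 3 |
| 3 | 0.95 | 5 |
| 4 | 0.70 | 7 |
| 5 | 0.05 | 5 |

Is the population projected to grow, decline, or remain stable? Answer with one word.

R0 = Σ lx·mx = 0 + 0 + 2.94 + 4.75 + 4.9 + 0.25 = 12.84
R0 > 1, so the population is growing.

growing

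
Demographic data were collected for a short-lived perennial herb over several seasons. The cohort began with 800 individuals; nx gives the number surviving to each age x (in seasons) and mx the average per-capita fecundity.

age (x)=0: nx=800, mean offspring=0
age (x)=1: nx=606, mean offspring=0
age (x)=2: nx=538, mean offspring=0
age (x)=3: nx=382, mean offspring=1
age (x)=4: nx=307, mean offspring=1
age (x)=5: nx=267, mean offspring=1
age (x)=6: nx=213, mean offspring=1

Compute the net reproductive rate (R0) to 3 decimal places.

1.461

lx = nx/n0 = nx/800: 1, 0.7575, 0.6725, 0.4775, 0.38375, 0.33375, 0.26625
lx·mx by age: 0, 0, 0, 0.4775, 0.38375, 0.33375, 0.26625
R0 = Σ lx·mx = 1.46125 → 1.461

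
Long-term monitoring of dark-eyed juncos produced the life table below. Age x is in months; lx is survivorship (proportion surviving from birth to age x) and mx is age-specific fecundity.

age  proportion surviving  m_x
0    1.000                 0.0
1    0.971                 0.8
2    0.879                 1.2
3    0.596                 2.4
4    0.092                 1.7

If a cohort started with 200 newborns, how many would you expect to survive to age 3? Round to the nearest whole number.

119

Expected survivors = N0 · l_3 = 200 × 0.596 = 119.2 → 119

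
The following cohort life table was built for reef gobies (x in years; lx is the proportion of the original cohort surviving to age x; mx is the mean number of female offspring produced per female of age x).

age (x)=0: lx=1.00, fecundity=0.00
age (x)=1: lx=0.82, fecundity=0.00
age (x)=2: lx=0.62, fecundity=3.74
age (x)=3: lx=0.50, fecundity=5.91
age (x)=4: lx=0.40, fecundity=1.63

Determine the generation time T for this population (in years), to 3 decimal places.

lx·mx: 0, 0, 2.3188, 2.955, 0.652 → R0 = 5.9258
x·lx·mx: 0, 0, 4.6376, 8.865, 2.608 → Σ = 16.1106
T = 16.1106 / 5.9258 = 2.718722… → 2.719

2.719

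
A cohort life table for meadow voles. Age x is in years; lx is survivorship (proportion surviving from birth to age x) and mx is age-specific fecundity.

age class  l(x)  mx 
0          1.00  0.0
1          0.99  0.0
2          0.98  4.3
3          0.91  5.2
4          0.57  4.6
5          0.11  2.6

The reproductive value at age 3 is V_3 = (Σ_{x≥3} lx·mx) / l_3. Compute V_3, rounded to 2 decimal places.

8.40

lx·mx for x ≥ 3: 4.732, 2.622, 0.286 → sum = 7.64
V_3 = 7.64 / l_3 = 7.64 / 0.91 = 8.395604… → 8.40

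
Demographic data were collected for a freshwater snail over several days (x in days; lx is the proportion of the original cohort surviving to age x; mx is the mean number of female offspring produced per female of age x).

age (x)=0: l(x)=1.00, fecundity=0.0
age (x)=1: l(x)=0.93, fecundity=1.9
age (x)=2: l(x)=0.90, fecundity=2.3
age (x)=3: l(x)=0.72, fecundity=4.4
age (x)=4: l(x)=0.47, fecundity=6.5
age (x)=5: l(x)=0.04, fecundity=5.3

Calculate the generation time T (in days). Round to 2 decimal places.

lx·mx: 0, 1.767, 2.07, 3.168, 3.055, 0.212 → R0 = 10.272
x·lx·mx: 0, 1.767, 4.14, 9.504, 12.22, 1.06 → Σ = 28.691
T = 28.691 / 10.272 = 2.793127… → 2.79

2.79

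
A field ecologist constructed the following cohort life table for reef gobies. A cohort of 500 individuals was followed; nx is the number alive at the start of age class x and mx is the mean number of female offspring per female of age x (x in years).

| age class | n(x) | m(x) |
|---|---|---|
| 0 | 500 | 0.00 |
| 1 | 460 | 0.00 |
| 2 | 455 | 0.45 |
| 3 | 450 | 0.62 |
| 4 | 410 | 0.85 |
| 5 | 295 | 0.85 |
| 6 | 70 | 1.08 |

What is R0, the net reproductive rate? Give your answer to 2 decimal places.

lx = nx/n0 = nx/500: 1, 0.92, 0.91, 0.9, 0.82, 0.59, 0.14
lx·mx by age: 0, 0, 0.4095, 0.558, 0.697, 0.5015, 0.1512
R0 = Σ lx·mx = 2.3172 → 2.32

2.32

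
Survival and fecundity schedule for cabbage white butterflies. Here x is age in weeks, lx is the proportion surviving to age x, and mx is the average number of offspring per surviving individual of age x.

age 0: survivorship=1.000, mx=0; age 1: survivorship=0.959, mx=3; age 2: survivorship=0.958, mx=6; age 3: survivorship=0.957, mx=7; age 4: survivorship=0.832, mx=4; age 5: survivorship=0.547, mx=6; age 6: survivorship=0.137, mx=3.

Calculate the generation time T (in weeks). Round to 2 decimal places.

2.98

lx·mx: 0, 2.877, 5.748, 6.699, 3.328, 3.282, 0.411 → R0 = 22.345
x·lx·mx: 0, 2.877, 11.496, 20.097, 13.312, 16.41, 2.466 → Σ = 66.658
T = 66.658 / 22.345 = 2.983128… → 2.98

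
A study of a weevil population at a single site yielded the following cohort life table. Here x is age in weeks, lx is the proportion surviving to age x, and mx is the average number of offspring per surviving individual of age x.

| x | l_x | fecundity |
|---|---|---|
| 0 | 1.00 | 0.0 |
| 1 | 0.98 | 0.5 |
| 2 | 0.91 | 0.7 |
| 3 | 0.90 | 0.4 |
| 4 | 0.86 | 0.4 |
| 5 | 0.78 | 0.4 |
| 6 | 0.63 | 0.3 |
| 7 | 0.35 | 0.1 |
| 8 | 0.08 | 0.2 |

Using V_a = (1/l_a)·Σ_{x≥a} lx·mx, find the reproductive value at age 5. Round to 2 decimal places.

0.71

lx·mx for x ≥ 5: 0.312, 0.189, 0.035, 0.016 → sum = 0.552
V_5 = 0.552 / l_5 = 0.552 / 0.78 = 0.707692… → 0.71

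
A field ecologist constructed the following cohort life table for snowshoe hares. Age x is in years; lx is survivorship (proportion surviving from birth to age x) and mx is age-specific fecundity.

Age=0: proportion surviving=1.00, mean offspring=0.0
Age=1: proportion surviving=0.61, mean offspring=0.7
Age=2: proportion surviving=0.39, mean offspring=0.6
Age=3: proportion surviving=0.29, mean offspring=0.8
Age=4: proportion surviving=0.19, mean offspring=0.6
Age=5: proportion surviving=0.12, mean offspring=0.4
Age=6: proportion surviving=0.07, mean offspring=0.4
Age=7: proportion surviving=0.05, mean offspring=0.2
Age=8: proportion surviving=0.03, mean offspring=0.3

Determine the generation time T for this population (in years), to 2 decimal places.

2.36

lx·mx: 0, 0.427, 0.234, 0.232, 0.114, 0.048, 0.028, 0.01, 0.009 → R0 = 1.102
x·lx·mx: 0, 0.427, 0.468, 0.696, 0.456, 0.24, 0.168, 0.07, 0.072 → Σ = 2.597
T = 2.597 / 1.102 = 2.356624… → 2.36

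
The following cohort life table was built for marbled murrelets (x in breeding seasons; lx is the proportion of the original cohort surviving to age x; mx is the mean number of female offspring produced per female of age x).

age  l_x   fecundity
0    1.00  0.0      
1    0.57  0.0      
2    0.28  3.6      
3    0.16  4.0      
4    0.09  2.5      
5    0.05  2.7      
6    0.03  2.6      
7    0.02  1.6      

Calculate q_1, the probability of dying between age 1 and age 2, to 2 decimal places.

q_1 = (l_1 − l_2) / l_1 = (0.57 − 0.28) / 0.57
     = 0.29 / 0.57 = 0.508772… → 0.51

0.51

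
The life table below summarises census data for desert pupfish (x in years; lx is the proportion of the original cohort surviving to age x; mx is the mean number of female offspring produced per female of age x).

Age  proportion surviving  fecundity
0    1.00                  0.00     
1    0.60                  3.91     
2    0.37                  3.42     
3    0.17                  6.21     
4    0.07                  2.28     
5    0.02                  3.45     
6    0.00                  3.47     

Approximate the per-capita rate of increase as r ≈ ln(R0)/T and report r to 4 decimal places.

R0 = Σ lx·mx = 0 + 2.346 + 1.2654 + 1.0557 + 0.1596 + 0.069 + 0 = 4.8957
Σ x·lx·mx = 9.0273; T = 9.0273/4.8957 = 1.84392…
r ≈ ln(R0)/T = ln(4.8957)/1.84392… = 0.8614… → 0.8614

0.8614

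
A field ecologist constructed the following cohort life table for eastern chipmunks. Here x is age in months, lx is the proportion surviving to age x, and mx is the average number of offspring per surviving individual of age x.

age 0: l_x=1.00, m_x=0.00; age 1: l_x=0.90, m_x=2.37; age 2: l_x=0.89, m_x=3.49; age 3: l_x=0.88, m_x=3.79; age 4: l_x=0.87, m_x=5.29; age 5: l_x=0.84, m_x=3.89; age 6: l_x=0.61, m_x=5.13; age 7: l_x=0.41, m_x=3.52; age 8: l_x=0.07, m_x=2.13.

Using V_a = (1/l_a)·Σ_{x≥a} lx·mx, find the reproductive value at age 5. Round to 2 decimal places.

lx·mx for x ≥ 5: 3.2676, 3.1293, 1.4432, 0.1491 → sum = 7.9892
V_5 = 7.9892 / l_5 = 7.9892 / 0.84 = 9.510952… → 9.51

9.51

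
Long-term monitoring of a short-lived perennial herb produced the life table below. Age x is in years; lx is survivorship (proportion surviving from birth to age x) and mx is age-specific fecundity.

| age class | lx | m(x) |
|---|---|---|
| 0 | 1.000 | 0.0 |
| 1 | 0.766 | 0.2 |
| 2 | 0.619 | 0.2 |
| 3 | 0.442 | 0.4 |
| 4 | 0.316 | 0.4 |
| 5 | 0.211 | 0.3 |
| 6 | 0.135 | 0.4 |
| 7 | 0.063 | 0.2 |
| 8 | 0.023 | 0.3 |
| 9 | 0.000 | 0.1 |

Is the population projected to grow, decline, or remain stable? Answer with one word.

declining

R0 = Σ lx·mx = 0 + 0.1532 + 0.1238 + 0.1768 + 0.1264 + 0.0633 + 0.054 + 0.0126 + 0.0069 + 0 = 0.717
R0 < 1, so the population is declining.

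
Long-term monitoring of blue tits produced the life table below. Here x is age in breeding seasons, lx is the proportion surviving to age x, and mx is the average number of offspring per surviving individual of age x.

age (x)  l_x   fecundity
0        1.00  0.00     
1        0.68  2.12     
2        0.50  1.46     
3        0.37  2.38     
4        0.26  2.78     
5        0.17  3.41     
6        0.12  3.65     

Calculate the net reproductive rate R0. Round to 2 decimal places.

lx·mx by age: 0, 1.4416, 0.73, 0.8806, 0.7228, 0.5797, 0.438
R0 = Σ lx·mx = 4.7927 → 4.79

4.79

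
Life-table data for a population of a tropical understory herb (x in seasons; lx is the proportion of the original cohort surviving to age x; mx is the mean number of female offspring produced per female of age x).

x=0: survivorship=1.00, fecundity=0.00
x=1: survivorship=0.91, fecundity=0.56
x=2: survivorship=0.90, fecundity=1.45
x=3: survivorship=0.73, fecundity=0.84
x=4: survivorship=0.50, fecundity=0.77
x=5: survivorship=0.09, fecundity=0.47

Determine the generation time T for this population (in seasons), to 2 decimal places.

lx·mx: 0, 0.5096, 1.305, 0.6132, 0.385, 0.0423 → R0 = 2.8551
x·lx·mx: 0, 0.5096, 2.61, 1.8396, 1.54, 0.2115 → Σ = 6.7107
T = 6.7107 / 2.8551 = 2.350426… → 2.35

2.35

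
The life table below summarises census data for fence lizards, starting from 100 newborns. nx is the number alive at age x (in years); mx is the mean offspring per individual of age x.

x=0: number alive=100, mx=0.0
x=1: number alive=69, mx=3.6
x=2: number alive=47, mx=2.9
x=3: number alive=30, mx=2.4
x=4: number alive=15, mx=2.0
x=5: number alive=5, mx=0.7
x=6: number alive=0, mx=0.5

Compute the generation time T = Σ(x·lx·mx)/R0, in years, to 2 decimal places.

1.78

lx = nx/n0 = nx/100: 1, 0.69, 0.47, 0.3, 0.15, 0.05, 0
lx·mx: 0, 2.484, 1.363, 0.72, 0.3, 0.035, 0 → R0 = 4.902
x·lx·mx: 0, 2.484, 2.726, 2.16, 1.2, 0.175, 0 → Σ = 8.745
T = 8.745 / 4.902 = 1.783966… → 1.78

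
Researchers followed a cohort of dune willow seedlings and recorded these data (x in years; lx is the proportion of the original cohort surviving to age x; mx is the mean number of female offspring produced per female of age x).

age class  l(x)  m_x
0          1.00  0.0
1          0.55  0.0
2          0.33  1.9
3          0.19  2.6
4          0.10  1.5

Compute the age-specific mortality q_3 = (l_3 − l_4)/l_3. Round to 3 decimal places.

0.474

q_3 = (l_3 − l_4) / l_3 = (0.19 − 0.1) / 0.19
     = 0.09 / 0.19 = 0.473684… → 0.474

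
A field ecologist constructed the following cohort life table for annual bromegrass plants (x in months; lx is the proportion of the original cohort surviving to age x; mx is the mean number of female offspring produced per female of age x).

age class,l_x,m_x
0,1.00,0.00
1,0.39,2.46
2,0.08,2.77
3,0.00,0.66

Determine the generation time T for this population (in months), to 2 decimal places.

lx·mx: 0, 0.9594, 0.2216, 0 → R0 = 1.181
x·lx·mx: 0, 0.9594, 0.4432, 0 → Σ = 1.4026
T = 1.4026 / 1.181 = 1.187638… → 1.19

1.19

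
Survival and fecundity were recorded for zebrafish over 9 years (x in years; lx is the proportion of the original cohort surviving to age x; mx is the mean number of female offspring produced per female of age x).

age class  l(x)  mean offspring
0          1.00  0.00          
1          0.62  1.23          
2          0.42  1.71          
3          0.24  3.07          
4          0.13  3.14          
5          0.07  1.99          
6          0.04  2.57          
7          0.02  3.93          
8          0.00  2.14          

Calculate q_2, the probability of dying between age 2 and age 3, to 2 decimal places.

0.43

q_2 = (l_2 − l_3) / l_2 = (0.42 − 0.24) / 0.42
     = 0.18 / 0.42 = 0.428571… → 0.43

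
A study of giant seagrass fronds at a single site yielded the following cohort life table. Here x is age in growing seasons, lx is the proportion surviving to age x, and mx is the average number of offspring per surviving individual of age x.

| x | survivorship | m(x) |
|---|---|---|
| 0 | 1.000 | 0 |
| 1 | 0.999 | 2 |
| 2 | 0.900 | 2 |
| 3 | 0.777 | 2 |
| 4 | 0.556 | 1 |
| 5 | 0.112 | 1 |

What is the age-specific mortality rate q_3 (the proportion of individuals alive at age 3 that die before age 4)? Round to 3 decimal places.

0.284

q_3 = (l_3 − l_4) / l_3 = (0.777 − 0.556) / 0.777
     = 0.221 / 0.777 = 0.284427… → 0.284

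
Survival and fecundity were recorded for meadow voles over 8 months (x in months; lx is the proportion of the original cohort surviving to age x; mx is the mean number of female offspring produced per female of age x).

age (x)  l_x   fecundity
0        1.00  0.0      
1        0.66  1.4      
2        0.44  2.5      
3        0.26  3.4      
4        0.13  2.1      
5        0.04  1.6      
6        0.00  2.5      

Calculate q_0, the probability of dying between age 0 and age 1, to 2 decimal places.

q_0 = (l_0 − l_1) / l_0 = (1 − 0.66) / 1
     = 0.34 / 1 = 0.34 → 0.34

0.34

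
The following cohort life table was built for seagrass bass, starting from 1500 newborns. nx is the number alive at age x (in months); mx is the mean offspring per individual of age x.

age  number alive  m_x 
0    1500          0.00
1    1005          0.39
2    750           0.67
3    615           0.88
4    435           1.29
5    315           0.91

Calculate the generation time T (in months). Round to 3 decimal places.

lx = nx/n0 = nx/1500: 1, 0.67, 0.5, 0.41, 0.29, 0.21
lx·mx: 0, 0.2613, 0.335, 0.3608, 0.3741, 0.1911 → R0 = 1.5223
x·lx·mx: 0, 0.2613, 0.67, 1.0824, 1.4964, 0.9555 → Σ = 4.4656
T = 4.4656 / 1.5223 = 2.933456… → 2.933

2.933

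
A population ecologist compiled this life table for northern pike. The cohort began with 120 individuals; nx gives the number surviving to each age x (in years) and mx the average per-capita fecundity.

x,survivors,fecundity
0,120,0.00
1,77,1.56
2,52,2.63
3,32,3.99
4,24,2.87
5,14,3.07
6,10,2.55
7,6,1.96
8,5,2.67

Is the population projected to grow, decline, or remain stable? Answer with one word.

lx = nx/n0 = nx/120: 1, 0.64167…, 0.43333…, 0.26667…, 0.2, 0.11667…, 0.08333…, 0.05, 0.04167…
R0 = Σ lx·mx = 0 + 1.001… + 1.139667… + 1.064… + 0.574 + 0.358167… + 0.2125… + 0.098 + 0.11125… = 4.558583…
R0 > 1, so the population is growing.

growing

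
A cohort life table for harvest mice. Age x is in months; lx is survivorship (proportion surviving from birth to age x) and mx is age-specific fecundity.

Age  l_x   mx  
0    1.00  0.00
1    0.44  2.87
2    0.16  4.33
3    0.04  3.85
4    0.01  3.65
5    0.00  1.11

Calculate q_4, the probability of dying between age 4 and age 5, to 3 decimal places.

q_4 = (l_4 − l_5) / l_4 = (0.01 − 0) / 0.01
     = 0.01 / 0.01 = 1 → 1.000

1.000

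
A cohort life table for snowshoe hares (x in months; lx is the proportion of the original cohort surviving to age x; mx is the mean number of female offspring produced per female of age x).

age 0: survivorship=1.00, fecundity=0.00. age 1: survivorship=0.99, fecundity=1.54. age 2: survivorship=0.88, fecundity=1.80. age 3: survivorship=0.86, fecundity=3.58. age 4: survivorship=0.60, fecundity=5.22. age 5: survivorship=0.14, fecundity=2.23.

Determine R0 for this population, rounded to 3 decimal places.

lx·mx by age: 0, 1.5246, 1.584, 3.0788, 3.132, 0.3122
R0 = Σ lx·mx = 9.6316 → 9.632

9.632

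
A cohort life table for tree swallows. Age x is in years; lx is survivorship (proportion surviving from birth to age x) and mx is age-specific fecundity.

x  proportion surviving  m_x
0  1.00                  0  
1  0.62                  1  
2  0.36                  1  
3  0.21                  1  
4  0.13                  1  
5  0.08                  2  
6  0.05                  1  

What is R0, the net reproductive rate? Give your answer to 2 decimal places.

1.53

lx·mx by age: 0, 0.62, 0.36, 0.21, 0.13, 0.16, 0.05
R0 = Σ lx·mx = 1.53 → 1.53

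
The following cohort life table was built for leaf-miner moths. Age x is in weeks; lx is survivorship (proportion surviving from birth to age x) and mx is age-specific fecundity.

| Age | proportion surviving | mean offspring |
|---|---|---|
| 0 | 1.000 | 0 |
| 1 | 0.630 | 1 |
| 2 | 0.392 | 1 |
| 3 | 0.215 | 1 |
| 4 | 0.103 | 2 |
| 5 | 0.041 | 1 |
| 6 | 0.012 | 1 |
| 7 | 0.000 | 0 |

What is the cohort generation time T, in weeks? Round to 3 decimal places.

lx·mx: 0, 0.63, 0.392, 0.215, 0.206, 0.041, 0.012, 0 → R0 = 1.496
x·lx·mx: 0, 0.63, 0.784, 0.645, 0.824, 0.205, 0.072, 0 → Σ = 3.16
T = 3.16 / 1.496 = 2.112299… → 2.112

2.112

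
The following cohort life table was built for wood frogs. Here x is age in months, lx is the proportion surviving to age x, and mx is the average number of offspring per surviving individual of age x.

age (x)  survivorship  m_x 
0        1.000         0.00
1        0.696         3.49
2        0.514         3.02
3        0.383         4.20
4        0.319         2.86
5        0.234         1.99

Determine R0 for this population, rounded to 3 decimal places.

lx·mx by age: 0, 2.42904, 1.55228, 1.6086, 0.91234, 0.46566
R0 = Σ lx·mx = 6.96792 → 6.968

6.968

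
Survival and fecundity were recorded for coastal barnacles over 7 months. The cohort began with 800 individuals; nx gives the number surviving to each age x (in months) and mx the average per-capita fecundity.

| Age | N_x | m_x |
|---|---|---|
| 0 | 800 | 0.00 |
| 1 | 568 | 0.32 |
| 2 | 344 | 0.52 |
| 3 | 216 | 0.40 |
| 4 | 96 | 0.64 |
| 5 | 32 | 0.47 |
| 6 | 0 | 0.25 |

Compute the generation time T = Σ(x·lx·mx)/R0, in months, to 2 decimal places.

2.14

lx = nx/n0 = nx/800: 1, 0.71, 0.43, 0.27, 0.12, 0.04, 0
lx·mx: 0, 0.2272, 0.2236, 0.108, 0.0768, 0.0188, 0 → R0 = 0.6544
x·lx·mx: 0, 0.2272, 0.4472, 0.324, 0.3072, 0.094, 0 → Σ = 1.3996
T = 1.3996 / 0.6544 = 2.138753… → 2.14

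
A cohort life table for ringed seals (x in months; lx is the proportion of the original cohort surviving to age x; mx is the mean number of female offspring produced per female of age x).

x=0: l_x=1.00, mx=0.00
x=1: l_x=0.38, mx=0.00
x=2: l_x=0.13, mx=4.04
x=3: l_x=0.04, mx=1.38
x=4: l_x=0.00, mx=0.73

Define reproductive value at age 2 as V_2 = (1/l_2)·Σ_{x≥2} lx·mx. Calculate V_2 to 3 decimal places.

4.465

lx·mx for x ≥ 2: 0.5252, 0.0552, 0 → sum = 0.5804
V_2 = 0.5804 / l_2 = 0.5804 / 0.13 = 4.464615… → 4.465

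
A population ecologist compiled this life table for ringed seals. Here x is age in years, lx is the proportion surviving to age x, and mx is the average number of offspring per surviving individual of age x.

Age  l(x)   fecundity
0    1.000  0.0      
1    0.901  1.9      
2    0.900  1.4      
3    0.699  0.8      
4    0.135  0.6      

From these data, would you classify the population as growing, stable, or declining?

growing

R0 = Σ lx·mx = 0 + 1.7119 + 1.26 + 0.5592 + 0.081 = 3.6121
R0 > 1, so the population is growing.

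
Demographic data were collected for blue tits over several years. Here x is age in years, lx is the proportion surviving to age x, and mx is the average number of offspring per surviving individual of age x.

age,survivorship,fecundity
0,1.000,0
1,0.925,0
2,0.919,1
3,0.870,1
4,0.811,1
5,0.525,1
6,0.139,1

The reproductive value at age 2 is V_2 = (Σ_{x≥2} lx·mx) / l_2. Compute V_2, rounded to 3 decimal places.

3.552

lx·mx for x ≥ 2: 0.919, 0.87, 0.811, 0.525, 0.139 → sum = 3.264
V_2 = 3.264 / l_2 = 3.264 / 0.919 = 3.551687… → 3.552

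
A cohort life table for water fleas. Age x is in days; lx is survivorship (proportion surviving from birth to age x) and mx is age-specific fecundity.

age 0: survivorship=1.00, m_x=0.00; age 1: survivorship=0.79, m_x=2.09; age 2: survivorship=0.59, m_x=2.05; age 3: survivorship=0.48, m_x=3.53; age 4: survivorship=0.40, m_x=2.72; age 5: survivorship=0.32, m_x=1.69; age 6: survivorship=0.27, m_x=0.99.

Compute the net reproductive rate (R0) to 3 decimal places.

6.451

lx·mx by age: 0, 1.6511, 1.2095, 1.6944, 1.088, 0.5408, 0.2673
R0 = Σ lx·mx = 6.4511 → 6.451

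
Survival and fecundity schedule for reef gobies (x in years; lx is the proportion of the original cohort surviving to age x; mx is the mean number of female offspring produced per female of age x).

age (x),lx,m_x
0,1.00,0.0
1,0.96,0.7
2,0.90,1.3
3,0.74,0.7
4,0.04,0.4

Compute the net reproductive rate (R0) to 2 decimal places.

2.38

lx·mx by age: 0, 0.672, 1.17, 0.518, 0.016
R0 = Σ lx·mx = 2.376 → 2.38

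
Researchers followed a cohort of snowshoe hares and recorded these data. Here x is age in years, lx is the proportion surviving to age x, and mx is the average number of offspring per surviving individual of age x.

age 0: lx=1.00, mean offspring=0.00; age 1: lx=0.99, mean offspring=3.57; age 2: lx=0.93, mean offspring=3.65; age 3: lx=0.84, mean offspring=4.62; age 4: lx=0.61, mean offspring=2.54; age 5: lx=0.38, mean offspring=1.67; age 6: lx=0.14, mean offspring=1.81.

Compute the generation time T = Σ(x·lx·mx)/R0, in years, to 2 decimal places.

2.48

lx·mx: 0, 3.5343, 3.3945, 3.8808, 1.5494, 0.6346, 0.2534 → R0 = 13.247
x·lx·mx: 0, 3.5343, 6.789, 11.6424, 6.1976, 3.173, 1.5204 → Σ = 32.8567
T = 32.8567 / 13.247 = 2.480313… → 2.48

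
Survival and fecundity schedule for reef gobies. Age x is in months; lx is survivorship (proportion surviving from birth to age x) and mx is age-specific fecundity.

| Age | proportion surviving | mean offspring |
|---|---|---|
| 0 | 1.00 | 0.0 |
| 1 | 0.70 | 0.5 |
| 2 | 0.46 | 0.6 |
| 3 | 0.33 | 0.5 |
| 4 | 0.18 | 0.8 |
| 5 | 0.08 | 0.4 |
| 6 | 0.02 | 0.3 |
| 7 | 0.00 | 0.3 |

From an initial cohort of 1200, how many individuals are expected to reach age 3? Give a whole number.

396

Expected survivors = N0 · l_3 = 1200 × 0.33 = 396 → 396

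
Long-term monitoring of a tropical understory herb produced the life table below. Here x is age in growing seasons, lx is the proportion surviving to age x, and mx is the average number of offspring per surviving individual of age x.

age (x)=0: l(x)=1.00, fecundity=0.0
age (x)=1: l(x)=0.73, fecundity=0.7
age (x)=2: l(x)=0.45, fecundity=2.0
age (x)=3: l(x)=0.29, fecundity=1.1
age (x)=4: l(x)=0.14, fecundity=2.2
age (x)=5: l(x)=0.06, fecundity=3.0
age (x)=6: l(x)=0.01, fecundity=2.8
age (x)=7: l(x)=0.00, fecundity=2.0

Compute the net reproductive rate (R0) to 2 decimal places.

2.25

lx·mx by age: 0, 0.511, 0.9, 0.319, 0.308, 0.18, 0.028, 0
R0 = Σ lx·mx = 2.246 → 2.25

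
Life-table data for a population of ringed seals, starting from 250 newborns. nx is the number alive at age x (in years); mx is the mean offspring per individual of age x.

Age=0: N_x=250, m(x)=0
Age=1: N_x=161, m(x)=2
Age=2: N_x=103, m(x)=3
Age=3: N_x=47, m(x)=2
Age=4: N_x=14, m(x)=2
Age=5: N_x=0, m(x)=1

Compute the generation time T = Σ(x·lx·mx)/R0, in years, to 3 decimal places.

1.772

lx = nx/n0 = nx/250: 1, 0.644, 0.412, 0.188, 0.056, 0
lx·mx: 0, 1.288, 1.236, 0.376, 0.112, 0 → R0 = 3.012
x·lx·mx: 0, 1.288, 2.472, 1.128, 0.448, 0 → Σ = 5.336
T = 5.336 / 3.012 = 1.77158… → 1.772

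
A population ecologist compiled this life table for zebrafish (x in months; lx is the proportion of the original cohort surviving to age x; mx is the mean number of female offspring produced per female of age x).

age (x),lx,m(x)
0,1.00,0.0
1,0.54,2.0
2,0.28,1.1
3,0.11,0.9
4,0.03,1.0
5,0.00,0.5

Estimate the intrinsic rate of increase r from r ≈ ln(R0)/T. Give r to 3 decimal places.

R0 = Σ lx·mx = 0 + 1.08 + 0.308 + 0.099 + 0.03 + 0 = 1.517
Σ x·lx·mx = 2.113; T = 2.113/1.517 = 1.39288…
r ≈ ln(R0)/T = ln(1.517)/1.39288… = 0.29919… → 0.299

0.299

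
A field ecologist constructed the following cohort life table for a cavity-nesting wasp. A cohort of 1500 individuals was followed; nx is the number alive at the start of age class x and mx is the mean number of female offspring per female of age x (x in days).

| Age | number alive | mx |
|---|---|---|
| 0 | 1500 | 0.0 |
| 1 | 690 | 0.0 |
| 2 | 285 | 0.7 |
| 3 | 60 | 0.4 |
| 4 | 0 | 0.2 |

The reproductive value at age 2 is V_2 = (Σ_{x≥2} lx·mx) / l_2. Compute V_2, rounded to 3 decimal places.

lx = nx/n0 = nx/1500: 1, 0.46, 0.19, 0.04, 0
lx·mx for x ≥ 2: 0.133, 0.016, 0 → sum = 0.149
V_2 = 0.149 / l_2 = 0.149 / 0.19 = 0.784211… → 0.784

0.784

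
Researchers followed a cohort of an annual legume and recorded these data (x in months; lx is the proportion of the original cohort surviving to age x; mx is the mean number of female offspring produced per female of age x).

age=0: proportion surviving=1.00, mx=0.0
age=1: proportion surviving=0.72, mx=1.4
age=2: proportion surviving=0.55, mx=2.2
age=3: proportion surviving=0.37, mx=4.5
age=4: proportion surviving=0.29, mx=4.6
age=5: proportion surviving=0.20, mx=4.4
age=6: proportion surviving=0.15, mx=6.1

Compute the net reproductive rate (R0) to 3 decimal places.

7.012

lx·mx by age: 0, 1.008, 1.21, 1.665, 1.334, 0.88, 0.915
R0 = Σ lx·mx = 7.012 → 7.012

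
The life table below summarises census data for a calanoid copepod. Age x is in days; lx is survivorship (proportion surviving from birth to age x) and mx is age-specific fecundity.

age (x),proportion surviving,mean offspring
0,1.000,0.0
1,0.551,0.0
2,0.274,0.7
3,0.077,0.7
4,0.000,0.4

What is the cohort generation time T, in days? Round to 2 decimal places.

2.22

lx·mx: 0, 0, 0.1918, 0.0539, 0 → R0 = 0.2457
x·lx·mx: 0, 0, 0.3836, 0.1617, 0 → Σ = 0.5453
T = 0.5453 / 0.2457 = 2.219373… → 2.22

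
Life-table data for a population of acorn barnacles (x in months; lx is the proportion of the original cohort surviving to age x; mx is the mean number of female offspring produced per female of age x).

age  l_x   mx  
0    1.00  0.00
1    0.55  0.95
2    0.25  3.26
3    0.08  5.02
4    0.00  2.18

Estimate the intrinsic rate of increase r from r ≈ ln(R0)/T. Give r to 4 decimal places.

R0 = Σ lx·mx = 0 + 0.5225 + 0.815 + 0.4016 + 0 = 1.7391
Σ x·lx·mx = 3.3573; T = 3.3573/1.7391 = 1.93048…
r ≈ ln(R0)/T = ln(1.7391)/1.93048… = 0.286648… → 0.2866

0.2866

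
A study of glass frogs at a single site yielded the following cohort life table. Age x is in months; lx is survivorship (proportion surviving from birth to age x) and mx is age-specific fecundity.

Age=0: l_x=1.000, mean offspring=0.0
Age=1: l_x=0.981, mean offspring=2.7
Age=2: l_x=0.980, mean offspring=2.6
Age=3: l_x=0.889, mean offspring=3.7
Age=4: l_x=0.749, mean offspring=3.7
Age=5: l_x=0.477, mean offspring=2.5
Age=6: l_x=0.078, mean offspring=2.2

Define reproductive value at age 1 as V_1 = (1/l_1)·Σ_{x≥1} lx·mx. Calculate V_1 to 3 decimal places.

12.866

lx·mx for x ≥ 1: 2.6487, 2.548, 3.2893, 2.7713, 1.1925, 0.1716 → sum = 12.6214
V_1 = 12.6214 / l_1 = 12.6214 / 0.981 = 12.865851… → 12.866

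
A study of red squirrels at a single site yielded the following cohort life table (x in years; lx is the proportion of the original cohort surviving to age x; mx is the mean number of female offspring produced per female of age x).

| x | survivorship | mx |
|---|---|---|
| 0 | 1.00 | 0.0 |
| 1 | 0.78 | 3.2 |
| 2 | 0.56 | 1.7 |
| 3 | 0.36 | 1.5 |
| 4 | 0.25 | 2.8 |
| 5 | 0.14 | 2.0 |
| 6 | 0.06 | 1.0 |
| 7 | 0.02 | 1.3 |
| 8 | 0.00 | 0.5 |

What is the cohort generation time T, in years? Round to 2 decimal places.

2.13

lx·mx: 0, 2.496, 0.952, 0.54, 0.7, 0.28, 0.06, 0.026, 0 → R0 = 5.054
x·lx·mx: 0, 2.496, 1.904, 1.62, 2.8, 1.4, 0.36, 0.182, 0 → Σ = 10.762
T = 10.762 / 5.054 = 2.129402… → 2.13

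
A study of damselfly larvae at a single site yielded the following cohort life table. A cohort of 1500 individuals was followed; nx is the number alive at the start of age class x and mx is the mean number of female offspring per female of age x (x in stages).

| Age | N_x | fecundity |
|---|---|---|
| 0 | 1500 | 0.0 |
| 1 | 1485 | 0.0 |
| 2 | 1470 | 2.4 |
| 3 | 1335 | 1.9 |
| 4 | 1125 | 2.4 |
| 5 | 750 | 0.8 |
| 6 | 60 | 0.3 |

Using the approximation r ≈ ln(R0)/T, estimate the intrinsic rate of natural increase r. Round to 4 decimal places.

lx = nx/n0 = nx/1500: 1, 0.99, 0.98, 0.89, 0.75, 0.5, 0.04
R0 = Σ lx·mx = 0 + 0 + 2.352 + 1.691 + 1.8 + 0.4 + 0.012 = 6.255
Σ x·lx·mx = 19.049; T = 19.049/6.255 = 3.0454…
r ≈ ln(R0)/T = ln(6.255)/3.0454… = 0.602016… → 0.6020

0.6020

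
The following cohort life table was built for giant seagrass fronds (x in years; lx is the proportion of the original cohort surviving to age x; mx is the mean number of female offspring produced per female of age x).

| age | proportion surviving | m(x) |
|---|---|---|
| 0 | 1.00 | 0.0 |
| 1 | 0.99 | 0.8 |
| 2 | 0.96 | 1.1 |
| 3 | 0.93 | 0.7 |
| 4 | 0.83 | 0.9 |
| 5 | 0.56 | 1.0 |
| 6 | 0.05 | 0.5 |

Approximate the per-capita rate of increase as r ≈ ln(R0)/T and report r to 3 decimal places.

0.477

R0 = Σ lx·mx = 0 + 0.792 + 1.056 + 0.651 + 0.747 + 0.56 + 0.025 = 3.831
Σ x·lx·mx = 10.795; T = 10.795/3.831 = 2.8178…
r ≈ ln(R0)/T = ln(3.831)/2.8178… = 0.47666… → 0.477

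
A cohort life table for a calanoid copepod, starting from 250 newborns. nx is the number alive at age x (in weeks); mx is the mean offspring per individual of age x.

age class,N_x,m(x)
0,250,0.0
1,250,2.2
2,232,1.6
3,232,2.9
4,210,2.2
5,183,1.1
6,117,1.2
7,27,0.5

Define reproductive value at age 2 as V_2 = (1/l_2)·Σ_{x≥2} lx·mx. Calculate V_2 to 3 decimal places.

8.022

lx = nx/n0 = nx/250: 1, 1, 0.928, 0.928, 0.84, 0.732, 0.468, 0.108
lx·mx for x ≥ 2: 1.4848, 2.6912, 1.848, 0.8052, 0.5616, 0.054 → sum = 7.4448
V_2 = 7.4448 / l_2 = 7.4448 / 0.928 = 8.022414… → 8.022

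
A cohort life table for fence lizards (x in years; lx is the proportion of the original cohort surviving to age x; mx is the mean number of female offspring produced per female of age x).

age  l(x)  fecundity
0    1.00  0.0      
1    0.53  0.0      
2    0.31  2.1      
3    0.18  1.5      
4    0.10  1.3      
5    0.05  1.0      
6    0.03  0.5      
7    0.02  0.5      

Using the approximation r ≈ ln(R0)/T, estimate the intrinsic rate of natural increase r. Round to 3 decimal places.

0.044

R0 = Σ lx·mx = 0 + 0 + 0.651 + 0.27 + 0.13 + 0.05 + 0.015 + 0.01 = 1.126
Σ x·lx·mx = 3.042; T = 3.042/1.126 = 2.7016…
r ≈ ln(R0)/T = ln(1.126)/2.7016… = 0.04393… → 0.044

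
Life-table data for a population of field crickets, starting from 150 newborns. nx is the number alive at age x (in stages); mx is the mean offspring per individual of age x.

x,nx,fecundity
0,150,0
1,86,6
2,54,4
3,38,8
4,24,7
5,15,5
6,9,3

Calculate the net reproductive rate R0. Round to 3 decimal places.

lx = nx/n0 = nx/150: 1, 0.57333…, 0.36, 0.25333…, 0.16, 0.1, 0.06
lx·mx by age: 0, 3.44…, 1.44, 2.026667…, 1.12, 0.5, 0.18
R0 = Σ lx·mx = 8.706667… → 8.707

8.707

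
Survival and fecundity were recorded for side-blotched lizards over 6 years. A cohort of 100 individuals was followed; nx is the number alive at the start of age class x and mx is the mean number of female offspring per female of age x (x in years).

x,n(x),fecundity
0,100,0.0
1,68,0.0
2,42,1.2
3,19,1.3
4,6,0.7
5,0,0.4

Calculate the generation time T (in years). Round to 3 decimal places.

2.417

lx = nx/n0 = nx/100: 1, 0.68, 0.42, 0.19, 0.06, 0
lx·mx: 0, 0, 0.504, 0.247, 0.042, 0 → R0 = 0.793
x·lx·mx: 0, 0, 1.008, 0.741, 0.168, 0 → Σ = 1.917
T = 1.917 / 0.793 = 2.417402… → 2.417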